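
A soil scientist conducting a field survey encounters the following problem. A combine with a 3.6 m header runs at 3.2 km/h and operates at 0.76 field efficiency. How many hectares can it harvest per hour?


C = w * v * eta_f / 10
  = 3.6 * 3.2 * 0.76 / 10
  = 8.76 / 10
  = 0.88 ha/h


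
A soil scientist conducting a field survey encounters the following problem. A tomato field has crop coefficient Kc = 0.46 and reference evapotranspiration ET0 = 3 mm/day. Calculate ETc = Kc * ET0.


ETc = Kc * ET0
    = 0.46 * 3
    = 1.38 mm/day


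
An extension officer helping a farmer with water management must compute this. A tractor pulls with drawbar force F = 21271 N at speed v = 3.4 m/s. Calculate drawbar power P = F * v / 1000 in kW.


P = F * v / 1000
  = 21271 * 3.4 / 1000
  = 72321.40 / 1000
  = 72.32 kW


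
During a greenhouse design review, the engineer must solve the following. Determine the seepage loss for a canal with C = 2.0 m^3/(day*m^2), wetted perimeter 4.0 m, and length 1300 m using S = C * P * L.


S = C * P * L
  = 2.0 * 4.0 * 1300
  = 10400 m^3/day


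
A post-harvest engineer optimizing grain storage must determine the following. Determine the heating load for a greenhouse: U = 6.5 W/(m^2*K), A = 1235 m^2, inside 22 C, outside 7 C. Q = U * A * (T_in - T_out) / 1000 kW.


dT = 22 - (7) = 15 K
Q = U * A * dT
  = 6.5 * 1235 * 15
  = 120412.50 W = 120.41 kW


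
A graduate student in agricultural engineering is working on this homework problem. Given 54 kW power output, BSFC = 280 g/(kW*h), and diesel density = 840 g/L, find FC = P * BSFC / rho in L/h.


FC = P * BSFC / rho_fuel
   = 54 * 280 / 840
   = 15120 / 840
   = 18 L/h


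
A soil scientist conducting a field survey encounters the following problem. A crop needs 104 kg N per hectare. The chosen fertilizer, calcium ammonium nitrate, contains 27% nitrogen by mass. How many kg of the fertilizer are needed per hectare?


Rate = N_required / (N_content / 100)
     = 104 / (27 / 100)
     = 104 / 0.27
     = 385.19 kg/ha


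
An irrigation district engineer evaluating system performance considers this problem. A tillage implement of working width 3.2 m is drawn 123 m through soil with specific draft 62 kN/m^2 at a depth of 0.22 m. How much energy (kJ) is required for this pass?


E = k * d * w * L
  = 62 * 0.22 * 3.2 * 123
  = 5368.70 kJ


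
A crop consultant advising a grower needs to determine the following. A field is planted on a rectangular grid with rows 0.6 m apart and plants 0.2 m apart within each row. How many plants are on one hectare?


D = 10000 / (row_sp * plant_sp)
  = 10000 / (0.6 * 0.2)
  = 10000 / 0.1200
  = 83333.33 plants/ha


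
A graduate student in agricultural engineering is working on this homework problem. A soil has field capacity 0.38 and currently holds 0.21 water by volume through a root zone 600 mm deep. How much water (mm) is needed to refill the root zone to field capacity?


SMD = (FC - theta) * D
    = (0.38 - 0.21) * 600
    = 0.170 * 600
    = 102 mm


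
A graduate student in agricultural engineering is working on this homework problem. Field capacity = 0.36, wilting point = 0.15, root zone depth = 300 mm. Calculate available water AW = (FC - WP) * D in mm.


AW = (FC - WP) * D
   = (0.36 - 0.15) * 300
   = 0.21 * 300
   = 63 mm


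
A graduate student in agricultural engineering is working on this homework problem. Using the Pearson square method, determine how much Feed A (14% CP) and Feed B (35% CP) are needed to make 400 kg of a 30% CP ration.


parts_A = CP_b - target = 35 - 30 = 5
parts_B = target - CP_a = 30 - 14 = 16
total_parts = 5 + 16 = 21
Feed A = 400 * 5 / 21 = 95.24 kg
Feed B = 400 * 16 / 21 = 304.76 kg

95.24 kg


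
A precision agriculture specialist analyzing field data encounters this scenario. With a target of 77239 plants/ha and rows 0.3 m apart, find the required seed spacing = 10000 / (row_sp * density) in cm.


spacing = 10000 / (row_sp * density)
        = 10000 / (0.3 * 77239)
        = 10000 / 23171.70
        = 0.43156 m = 43.16 cm


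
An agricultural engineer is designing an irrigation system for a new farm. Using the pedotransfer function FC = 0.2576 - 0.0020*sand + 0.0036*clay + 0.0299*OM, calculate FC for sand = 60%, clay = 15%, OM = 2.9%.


FC = 0.2576 - 0.0020*60 + 0.0036*15 + 0.0299*2.9
   = 0.2576 - 0.1200 + 0.0540 + 0.0867
   = 0.2783


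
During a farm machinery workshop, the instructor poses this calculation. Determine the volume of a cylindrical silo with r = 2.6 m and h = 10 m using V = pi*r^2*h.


V = pi * r^2 * h
  = pi * 2.6^2 * 10
  = pi * 6.76 * 10
  = 212.37 m^3


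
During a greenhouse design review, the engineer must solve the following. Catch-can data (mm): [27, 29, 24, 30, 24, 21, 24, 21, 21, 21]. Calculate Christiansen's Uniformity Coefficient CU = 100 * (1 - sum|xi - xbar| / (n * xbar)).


xbar = 242 / 10 = 24.200
sum|xi - xbar| = 26.800
CU = 100 * (1 - 26.800 / (10 * 24.200))
   = 100 * (1 - 0.1107)
   = 88.93%


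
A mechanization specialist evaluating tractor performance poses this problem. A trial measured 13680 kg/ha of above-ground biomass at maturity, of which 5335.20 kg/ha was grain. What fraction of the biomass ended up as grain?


HI = grain_yield / biomass
   = 5335.20 / 13680
   = 0.39


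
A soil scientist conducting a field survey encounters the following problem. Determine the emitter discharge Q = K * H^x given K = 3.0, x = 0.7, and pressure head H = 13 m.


Q = K * H^x
  = 3.0 * 13^0.7
  = 3.0 * 6.0223
  = 18.07 L/h


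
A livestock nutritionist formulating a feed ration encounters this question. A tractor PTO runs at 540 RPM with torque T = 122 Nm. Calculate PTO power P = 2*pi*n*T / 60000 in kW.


P = 2*pi*n*T / 60000
  = 2*pi * 540 * 122 / 60000
  = 413936.25 / 60000
  = 6.90 kW


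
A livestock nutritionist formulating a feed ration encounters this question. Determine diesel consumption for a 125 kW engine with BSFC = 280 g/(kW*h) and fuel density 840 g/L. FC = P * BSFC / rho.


FC = P * BSFC / rho_fuel
   = 125 * 280 / 840
   = 35000 / 840
   = 41.67 L/h


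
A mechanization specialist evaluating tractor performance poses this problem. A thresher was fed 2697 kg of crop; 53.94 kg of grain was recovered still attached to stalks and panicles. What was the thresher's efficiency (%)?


eta = (total - unthreshed) / total * 100
    = (2697 - 53.94) / 2697 * 100
    = 2643.06 / 2697 * 100
    = 98%


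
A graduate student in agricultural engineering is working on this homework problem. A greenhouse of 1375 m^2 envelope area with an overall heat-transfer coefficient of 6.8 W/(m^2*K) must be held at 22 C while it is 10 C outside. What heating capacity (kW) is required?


dT = 22 - (10) = 12 K
Q = U * A * dT
  = 6.8 * 1375 * 12
  = 112200 W = 112.20 kW


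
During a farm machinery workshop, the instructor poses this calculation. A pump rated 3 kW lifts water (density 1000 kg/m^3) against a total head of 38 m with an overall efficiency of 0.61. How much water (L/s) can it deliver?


Q = (P * 1000 * eta) / (rho * g * H)
  = (3 * 1000 * 0.61) / (1000 * 9.81 * 38)
  = 1830 / 372780
  = 0.00491 m^3/s = 4.91 L/s


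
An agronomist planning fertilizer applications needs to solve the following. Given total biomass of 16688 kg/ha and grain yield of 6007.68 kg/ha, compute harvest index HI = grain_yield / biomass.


HI = grain_yield / biomass
   = 6007.68 / 16688
   = 0.36


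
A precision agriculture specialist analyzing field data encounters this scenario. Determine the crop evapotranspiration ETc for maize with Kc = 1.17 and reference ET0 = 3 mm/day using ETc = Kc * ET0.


ETc = Kc * ET0
    = 1.17 * 3
    = 3.51 mm/day


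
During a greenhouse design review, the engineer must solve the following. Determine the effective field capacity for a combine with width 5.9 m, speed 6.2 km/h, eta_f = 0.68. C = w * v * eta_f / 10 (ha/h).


C = w * v * eta_f / 10
  = 5.9 * 6.2 * 0.68 / 10
  = 24.87 / 10
  = 2.49 ha/h


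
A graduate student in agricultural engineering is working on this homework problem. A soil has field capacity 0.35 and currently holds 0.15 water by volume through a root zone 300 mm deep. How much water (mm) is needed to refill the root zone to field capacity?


SMD = (FC - theta) * D
    = (0.35 - 0.15) * 300
    = 0.200 * 300
    = 60 mm


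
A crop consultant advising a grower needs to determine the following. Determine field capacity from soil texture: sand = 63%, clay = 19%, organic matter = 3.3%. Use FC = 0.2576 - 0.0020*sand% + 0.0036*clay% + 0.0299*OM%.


FC = 0.2576 - 0.0020*63 + 0.0036*19 + 0.0299*3.3
   = 0.2576 - 0.1260 + 0.0684 + 0.0987
   = 0.2987


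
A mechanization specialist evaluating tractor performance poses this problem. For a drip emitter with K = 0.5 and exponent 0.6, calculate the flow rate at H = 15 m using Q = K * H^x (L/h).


Q = K * H^x
  = 0.5 * 15^0.6
  = 0.5 * 5.0776
  = 2.54 L/h


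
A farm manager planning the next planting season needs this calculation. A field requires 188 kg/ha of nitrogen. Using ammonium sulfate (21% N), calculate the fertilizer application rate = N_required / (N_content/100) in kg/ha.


Rate = N_required / (N_content / 100)
     = 188 / (21 / 100)
     = 188 / 0.21
     = 895.24 kg/ha


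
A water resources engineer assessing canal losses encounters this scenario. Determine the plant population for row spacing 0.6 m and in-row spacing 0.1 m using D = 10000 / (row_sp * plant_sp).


D = 10000 / (row_sp * plant_sp)
  = 10000 / (0.6 * 0.1)
  = 10000 / 0.0600
  = 166666.67 plants/ha


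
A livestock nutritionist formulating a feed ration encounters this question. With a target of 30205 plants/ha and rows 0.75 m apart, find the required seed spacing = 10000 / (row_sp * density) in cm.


spacing = 10000 / (row_sp * density)
        = 10000 / (0.75 * 30205)
        = 10000 / 22653.75
        = 0.44143 m = 44.14 cm


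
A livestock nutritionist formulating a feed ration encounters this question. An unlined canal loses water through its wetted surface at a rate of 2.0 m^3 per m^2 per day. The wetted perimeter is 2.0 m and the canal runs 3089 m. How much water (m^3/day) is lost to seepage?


S = C * P * L
  = 2.0 * 2.0 * 3089
  = 12356 m^3/day


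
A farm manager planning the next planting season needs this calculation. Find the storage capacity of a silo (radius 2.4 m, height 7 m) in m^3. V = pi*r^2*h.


V = pi * r^2 * h
  = pi * 2.4^2 * 7
  = pi * 5.76 * 7
  = 126.67 m^3


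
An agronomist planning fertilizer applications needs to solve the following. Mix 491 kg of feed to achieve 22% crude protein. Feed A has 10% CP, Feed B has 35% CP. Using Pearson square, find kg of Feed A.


parts_A = CP_b - target = 35 - 22 = 13
parts_B = target - CP_a = 22 - 10 = 12
total_parts = 13 + 12 = 25
Feed A = 491 * 13 / 25 = 255.32 kg
Feed B = 491 * 12 / 25 = 235.68 kg

255.32 kg


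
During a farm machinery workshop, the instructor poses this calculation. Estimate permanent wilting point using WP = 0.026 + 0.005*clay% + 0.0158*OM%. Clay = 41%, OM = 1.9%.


WP = 0.026 + 0.005*41 + 0.0158*1.9
   = 0.026 + 0.2050 + 0.0300
   = 0.2610


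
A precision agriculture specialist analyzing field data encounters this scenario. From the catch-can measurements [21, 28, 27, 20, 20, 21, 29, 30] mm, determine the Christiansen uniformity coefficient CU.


xbar = 196 / 8 = 24.500
sum|xi - xbar| = 32
CU = 100 * (1 - 32 / (8 * 24.500))
   = 100 * (1 - 0.1633)
   = 83.67%


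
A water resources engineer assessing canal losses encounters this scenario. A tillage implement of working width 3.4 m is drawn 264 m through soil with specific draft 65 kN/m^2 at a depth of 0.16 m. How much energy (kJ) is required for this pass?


E = k * d * w * L
  = 65 * 0.16 * 3.4 * 264
  = 9335.04 kJ


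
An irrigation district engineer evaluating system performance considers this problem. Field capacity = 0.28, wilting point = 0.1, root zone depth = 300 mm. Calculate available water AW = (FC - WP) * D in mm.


AW = (FC - WP) * D
   = (0.28 - 0.1) * 300
   = 0.18 * 300
   = 54 mm


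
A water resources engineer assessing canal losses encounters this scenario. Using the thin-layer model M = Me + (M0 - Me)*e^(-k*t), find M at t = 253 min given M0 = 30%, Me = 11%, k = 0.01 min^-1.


M = Me + (M0 - Me) * e^(-k*t)
  = 11 + (30 - 11) * e^(-0.01*253)
  = 11 + 19 * e^(-2.530)
  = 11 + 19 * 0.07966
  = 11 + 1.5135
  = 12.51%


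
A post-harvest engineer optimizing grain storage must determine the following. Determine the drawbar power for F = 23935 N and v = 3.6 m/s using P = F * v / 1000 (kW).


P = F * v / 1000
  = 23935 * 3.6 / 1000
  = 86166 / 1000
  = 86.17 kW


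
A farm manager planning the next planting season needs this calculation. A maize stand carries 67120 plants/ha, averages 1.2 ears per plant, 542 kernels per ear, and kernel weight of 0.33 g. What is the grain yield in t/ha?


Y = density * ears * kernels * kw
  = 67120 * 1.2 * 542 * 0.33 g/ha
  = 14406099.84 g/ha
  = 14406.10 kg/ha = 14.41 t/ha


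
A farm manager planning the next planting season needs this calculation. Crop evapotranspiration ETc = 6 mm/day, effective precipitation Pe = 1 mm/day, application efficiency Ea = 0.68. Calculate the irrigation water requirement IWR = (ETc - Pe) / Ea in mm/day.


IWR = (ETc - Pe) / Ea
    = (6 - 1) / 0.68
    = 5 / 0.68
    = 7.35 mm/day


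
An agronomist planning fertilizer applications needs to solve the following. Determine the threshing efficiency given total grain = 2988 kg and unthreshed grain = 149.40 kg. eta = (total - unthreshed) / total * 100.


eta = (total - unthreshed) / total * 100
    = (2988 - 149.40) / 2988 * 100
    = 2838.60 / 2988 * 100
    = 95%


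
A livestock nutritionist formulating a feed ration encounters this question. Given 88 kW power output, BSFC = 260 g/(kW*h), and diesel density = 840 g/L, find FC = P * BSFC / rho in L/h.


FC = P * BSFC / rho_fuel
   = 88 * 260 / 840
   = 22880 / 840
   = 27.24 L/h


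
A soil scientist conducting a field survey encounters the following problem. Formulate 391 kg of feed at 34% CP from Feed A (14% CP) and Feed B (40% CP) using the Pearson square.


parts_A = CP_b - target = 40 - 34 = 6
parts_B = target - CP_a = 34 - 14 = 20
total_parts = 6 + 20 = 26
Feed A = 391 * 6 / 26 = 90.23 kg
Feed B = 391 * 20 / 26 = 300.77 kg

90.23 kg


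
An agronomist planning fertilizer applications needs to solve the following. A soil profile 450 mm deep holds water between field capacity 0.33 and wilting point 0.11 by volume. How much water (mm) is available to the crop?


AW = (FC - WP) * D
   = (0.33 - 0.11) * 450
   = 0.22 * 450
   = 99 mm


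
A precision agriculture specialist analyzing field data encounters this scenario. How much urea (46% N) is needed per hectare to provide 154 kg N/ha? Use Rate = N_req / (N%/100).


Rate = N_required / (N_content / 100)
     = 154 / (46 / 100)
     = 154 / 0.46
     = 334.78 kg/ha


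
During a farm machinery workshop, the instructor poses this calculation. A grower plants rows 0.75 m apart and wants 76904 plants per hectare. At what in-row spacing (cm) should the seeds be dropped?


spacing = 10000 / (row_sp * density)
        = 10000 / (0.75 * 76904)
        = 10000 / 57678
        = 0.17338 m = 17.34 cm


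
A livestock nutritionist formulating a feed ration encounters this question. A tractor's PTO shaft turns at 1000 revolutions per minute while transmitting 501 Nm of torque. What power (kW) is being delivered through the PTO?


P = 2*pi*n*T / 60000
  = 2*pi * 1000 * 501 / 60000
  = 3147875.84 / 60000
  = 52.46 kW


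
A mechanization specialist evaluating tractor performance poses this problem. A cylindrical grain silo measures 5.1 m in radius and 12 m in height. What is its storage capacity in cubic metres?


V = pi * r^2 * h
  = pi * 5.1^2 * 12
  = pi * 26.01 * 12
  = 980.55 m^3


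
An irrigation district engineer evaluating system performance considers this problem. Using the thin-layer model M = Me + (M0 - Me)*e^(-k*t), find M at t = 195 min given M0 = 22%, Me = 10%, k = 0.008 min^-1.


M = Me + (M0 - Me) * e^(-k*t)
  = 10 + (22 - 10) * e^(-0.008*195)
  = 10 + 12 * e^(-1.560)
  = 10 + 12 * 0.21014
  = 10 + 2.5216
  = 12.52%


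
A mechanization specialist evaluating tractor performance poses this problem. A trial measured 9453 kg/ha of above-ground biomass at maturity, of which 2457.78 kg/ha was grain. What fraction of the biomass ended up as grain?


HI = grain_yield / biomass
   = 2457.78 / 9453
   = 0.26


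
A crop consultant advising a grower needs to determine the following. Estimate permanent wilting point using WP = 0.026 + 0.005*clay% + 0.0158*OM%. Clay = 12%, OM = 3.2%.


WP = 0.026 + 0.005*12 + 0.0158*3.2
   = 0.026 + 0.0600 + 0.0506
   = 0.1366


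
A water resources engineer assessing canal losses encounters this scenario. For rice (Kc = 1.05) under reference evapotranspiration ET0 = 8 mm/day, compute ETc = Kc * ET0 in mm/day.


ETc = Kc * ET0
    = 1.05 * 8
    = 8.40 mm/day


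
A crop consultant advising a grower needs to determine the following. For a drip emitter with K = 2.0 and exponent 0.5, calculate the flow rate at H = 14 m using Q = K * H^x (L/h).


Q = K * H^x
  = 2.0 * 14^0.5
  = 2.0 * 3.7417
  = 7.48 L/h


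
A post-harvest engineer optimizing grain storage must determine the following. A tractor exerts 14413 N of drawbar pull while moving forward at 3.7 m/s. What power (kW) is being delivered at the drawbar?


P = F * v / 1000
  = 14413 * 3.7 / 1000
  = 53328.10 / 1000
  = 53.33 kW


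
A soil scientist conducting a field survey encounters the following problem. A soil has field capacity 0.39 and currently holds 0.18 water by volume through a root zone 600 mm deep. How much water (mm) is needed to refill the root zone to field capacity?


SMD = (FC - theta) * D
    = (0.39 - 0.18) * 600
    = 0.210 * 600
    = 126 mm


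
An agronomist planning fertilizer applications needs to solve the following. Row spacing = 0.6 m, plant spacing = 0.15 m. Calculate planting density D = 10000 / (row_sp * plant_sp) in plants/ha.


D = 10000 / (row_sp * plant_sp)
  = 10000 / (0.6 * 0.15)
  = 10000 / 0.0900
  = 111111.11 plants/ha


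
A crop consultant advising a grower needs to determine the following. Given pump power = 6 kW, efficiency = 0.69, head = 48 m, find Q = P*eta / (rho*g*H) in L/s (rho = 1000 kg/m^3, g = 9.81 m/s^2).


Q = (P * 1000 * eta) / (rho * g * H)
  = (6 * 1000 * 0.69) / (1000 * 9.81 * 48)
  = 4140 / 470880
  = 0.00879 m^3/s = 8.79 L/s


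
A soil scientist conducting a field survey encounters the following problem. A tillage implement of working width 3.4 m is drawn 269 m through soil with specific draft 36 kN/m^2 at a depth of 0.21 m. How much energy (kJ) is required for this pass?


E = k * d * w * L
  = 36 * 0.21 * 3.4 * 269
  = 6914.38 kJ


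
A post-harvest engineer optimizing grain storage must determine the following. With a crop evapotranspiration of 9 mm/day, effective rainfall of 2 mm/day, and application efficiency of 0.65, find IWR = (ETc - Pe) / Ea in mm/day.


IWR = (ETc - Pe) / Ea
    = (9 - 2) / 0.65
    = 7 / 0.65
    = 10.77 mm/day


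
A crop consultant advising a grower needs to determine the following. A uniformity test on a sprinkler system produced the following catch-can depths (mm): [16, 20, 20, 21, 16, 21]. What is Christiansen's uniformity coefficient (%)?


xbar = 114 / 6 = 19
sum|xi - xbar| = 12
CU = 100 * (1 - 12 / (6 * 19))
   = 100 * (1 - 0.1053)
   = 89.47%


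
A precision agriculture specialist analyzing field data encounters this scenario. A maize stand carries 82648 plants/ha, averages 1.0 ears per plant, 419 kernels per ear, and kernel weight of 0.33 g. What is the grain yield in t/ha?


Y = density * ears * kernels * kw
  = 82648 * 1.0 * 419 * 0.33 g/ha
  = 11427738.96 g/ha
  = 11427.74 kg/ha = 11.43 t/ha


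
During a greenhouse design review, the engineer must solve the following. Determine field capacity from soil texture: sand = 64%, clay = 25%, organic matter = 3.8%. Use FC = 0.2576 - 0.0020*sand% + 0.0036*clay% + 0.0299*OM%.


FC = 0.2576 - 0.0020*64 + 0.0036*25 + 0.0299*3.8
   = 0.2576 - 0.1280 + 0.0900 + 0.1136
   = 0.3332


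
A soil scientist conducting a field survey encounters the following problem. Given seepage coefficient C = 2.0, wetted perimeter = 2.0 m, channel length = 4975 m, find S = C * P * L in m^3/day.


S = C * P * L
  = 2.0 * 2.0 * 4975
  = 19900 m^3/day


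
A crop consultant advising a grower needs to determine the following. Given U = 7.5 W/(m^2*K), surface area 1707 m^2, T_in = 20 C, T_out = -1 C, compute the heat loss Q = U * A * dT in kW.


dT = 20 - (-1) = 21 K
Q = U * A * dT
  = 7.5 * 1707 * 21
  = 268852.50 W = 268.85 kW


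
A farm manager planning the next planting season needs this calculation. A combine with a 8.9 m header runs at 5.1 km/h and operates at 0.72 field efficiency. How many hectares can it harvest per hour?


C = w * v * eta_f / 10
  = 8.9 * 5.1 * 0.72 / 10
  = 32.68 / 10
  = 3.27 ha/h


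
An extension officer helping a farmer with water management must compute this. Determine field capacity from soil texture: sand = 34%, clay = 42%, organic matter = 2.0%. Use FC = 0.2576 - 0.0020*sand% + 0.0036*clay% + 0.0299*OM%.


FC = 0.2576 - 0.0020*34 + 0.0036*42 + 0.0299*2.0
   = 0.2576 - 0.0680 + 0.1512 + 0.0598
   = 0.4006


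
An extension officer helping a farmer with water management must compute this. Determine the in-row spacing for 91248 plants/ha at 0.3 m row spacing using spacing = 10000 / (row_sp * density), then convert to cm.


spacing = 10000 / (row_sp * density)
        = 10000 / (0.3 * 91248)
        = 10000 / 27374.40
        = 0.36530 m = 36.53 cm


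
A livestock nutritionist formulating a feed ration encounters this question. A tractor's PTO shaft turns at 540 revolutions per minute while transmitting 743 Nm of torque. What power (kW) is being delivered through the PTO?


P = 2*pi*n*T / 60000
  = 2*pi * 540 * 743 / 60000
  = 2520939.61 / 60000
  = 42.02 kW


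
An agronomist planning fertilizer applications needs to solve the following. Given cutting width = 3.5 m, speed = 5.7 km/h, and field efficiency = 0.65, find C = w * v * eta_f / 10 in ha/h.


C = w * v * eta_f / 10
  = 3.5 * 5.7 * 0.65 / 10
  = 12.97 / 10
  = 1.30 ha/h


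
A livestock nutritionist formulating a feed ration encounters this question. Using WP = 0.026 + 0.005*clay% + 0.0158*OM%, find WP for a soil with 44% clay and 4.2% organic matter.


WP = 0.026 + 0.005*44 + 0.0158*4.2
   = 0.026 + 0.2200 + 0.0664
   = 0.3124


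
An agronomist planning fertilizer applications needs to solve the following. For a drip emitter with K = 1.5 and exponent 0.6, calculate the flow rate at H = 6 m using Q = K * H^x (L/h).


Q = K * H^x
  = 1.5 * 6^0.6
  = 1.5 * 2.9302
  = 4.40 L/h


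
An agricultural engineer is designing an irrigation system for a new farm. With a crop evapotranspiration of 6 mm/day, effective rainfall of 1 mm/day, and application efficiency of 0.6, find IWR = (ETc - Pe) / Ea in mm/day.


IWR = (ETc - Pe) / Ea
    = (6 - 1) / 0.6
    = 5 / 0.6
    = 8.33 mm/day


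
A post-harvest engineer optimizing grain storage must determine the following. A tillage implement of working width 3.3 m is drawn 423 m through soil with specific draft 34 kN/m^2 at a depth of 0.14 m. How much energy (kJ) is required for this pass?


E = k * d * w * L
  = 34 * 0.14 * 3.3 * 423
  = 6644.48 kJ


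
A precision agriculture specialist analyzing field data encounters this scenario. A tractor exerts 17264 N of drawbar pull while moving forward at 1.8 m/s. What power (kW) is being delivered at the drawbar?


P = F * v / 1000
  = 17264 * 1.8 / 1000
  = 31075.20 / 1000
  = 31.08 kW


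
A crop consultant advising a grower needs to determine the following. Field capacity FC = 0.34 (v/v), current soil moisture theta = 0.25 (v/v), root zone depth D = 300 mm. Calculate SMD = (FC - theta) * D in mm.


SMD = (FC - theta) * D
    = (0.34 - 0.25) * 300
    = 0.090 * 300
    = 27 mm


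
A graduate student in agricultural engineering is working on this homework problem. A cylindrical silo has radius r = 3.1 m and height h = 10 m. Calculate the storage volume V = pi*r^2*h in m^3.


V = pi * r^2 * h
  = pi * 3.1^2 * 10
  = pi * 9.61 * 10
  = 301.91 m^3


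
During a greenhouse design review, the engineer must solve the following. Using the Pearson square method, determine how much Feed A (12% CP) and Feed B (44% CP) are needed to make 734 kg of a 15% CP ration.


parts_A = CP_b - target = 44 - 15 = 29
parts_B = target - CP_a = 15 - 12 = 3
total_parts = 29 + 3 = 32
Feed A = 734 * 29 / 32 = 665.19 kg
Feed B = 734 * 3 / 32 = 68.81 kg

665.19 kg


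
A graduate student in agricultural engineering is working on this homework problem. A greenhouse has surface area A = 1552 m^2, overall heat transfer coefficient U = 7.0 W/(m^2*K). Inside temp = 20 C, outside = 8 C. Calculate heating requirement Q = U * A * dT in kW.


dT = 20 - (8) = 12 K
Q = U * A * dT
  = 7.0 * 1552 * 12
  = 130368 W = 130.37 kW


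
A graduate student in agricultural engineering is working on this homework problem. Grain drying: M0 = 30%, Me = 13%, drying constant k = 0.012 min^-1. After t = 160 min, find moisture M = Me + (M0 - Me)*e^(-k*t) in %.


M = Me + (M0 - Me) * e^(-k*t)
  = 13 + (30 - 13) * e^(-0.012*160)
  = 13 + 17 * e^(-1.920)
  = 13 + 17 * 0.14661
  = 13 + 2.4923
  = 15.49%


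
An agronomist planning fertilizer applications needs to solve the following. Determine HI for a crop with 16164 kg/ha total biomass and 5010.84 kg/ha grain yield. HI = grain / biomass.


HI = grain_yield / biomass
   = 5010.84 / 16164
   = 0.31


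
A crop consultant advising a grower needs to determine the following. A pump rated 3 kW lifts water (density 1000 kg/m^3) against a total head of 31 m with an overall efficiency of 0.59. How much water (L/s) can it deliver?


Q = (P * 1000 * eta) / (rho * g * H)
  = (3 * 1000 * 0.59) / (1000 * 9.81 * 31)
  = 1770 / 304110
  = 0.00582 m^3/s = 5.82 L/s


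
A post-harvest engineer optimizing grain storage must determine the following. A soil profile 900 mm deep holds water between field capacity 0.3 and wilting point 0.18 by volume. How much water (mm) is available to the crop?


AW = (FC - WP) * D
   = (0.3 - 0.18) * 900
   = 0.12 * 900
   = 108 mm


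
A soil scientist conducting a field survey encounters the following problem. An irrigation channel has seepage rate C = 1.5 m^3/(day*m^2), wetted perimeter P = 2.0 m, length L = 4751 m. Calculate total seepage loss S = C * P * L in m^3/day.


S = C * P * L
  = 1.5 * 2.0 * 4751
  = 14253 m^3/day


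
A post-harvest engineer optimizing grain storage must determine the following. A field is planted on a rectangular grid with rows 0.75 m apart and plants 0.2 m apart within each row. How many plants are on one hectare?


D = 10000 / (row_sp * plant_sp)
  = 10000 / (0.75 * 0.2)
  = 10000 / 0.1500
  = 66666.67 plants/ha


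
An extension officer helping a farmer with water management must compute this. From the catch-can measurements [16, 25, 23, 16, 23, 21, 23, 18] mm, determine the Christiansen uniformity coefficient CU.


xbar = 165 / 8 = 20.625
sum|xi - xbar| = 23.750
CU = 100 * (1 - 23.750 / (8 * 20.625))
   = 100 * (1 - 0.1439)
   = 85.61%


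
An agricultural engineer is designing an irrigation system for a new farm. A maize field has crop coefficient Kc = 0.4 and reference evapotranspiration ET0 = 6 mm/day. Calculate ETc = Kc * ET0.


ETc = Kc * ET0
    = 0.4 * 6
    = 2.40 mm/day


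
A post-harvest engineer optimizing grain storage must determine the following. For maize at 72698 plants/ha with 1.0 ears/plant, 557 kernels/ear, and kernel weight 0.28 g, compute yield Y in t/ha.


Y = density * ears * kernels * kw
  = 72698 * 1.0 * 557 * 0.28 g/ha
  = 11337980.08 g/ha
  = 11337.98 kg/ha = 11.34 t/ha


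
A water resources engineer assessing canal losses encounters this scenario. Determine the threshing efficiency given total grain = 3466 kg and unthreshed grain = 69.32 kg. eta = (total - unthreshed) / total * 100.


eta = (total - unthreshed) / total * 100
    = (3466 - 69.32) / 3466 * 100
    = 3396.68 / 3466 * 100
    = 98%


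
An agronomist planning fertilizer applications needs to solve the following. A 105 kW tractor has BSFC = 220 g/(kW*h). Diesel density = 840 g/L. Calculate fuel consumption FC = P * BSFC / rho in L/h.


FC = P * BSFC / rho_fuel
   = 105 * 220 / 840
   = 23100 / 840
   = 27.50 L/h


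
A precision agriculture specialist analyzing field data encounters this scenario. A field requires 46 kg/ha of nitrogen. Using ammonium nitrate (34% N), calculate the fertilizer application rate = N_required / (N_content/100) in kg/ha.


Rate = N_required / (N_content / 100)
     = 46 / (34 / 100)
     = 46 / 0.34
     = 135.29 kg/ha


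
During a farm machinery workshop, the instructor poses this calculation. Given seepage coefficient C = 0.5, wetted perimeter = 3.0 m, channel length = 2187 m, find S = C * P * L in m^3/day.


S = C * P * L
  = 0.5 * 3.0 * 2187
  = 3280.50 m^3/day


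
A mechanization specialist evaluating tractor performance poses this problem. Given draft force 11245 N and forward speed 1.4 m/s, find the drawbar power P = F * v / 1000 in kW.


P = F * v / 1000
  = 11245 * 1.4 / 1000
  = 15743 / 1000
  = 15.74 kW


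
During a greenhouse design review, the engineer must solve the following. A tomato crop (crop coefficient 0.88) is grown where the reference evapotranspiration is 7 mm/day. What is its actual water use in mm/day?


ETc = Kc * ET0
    = 0.88 * 7
    = 6.16 mm/day


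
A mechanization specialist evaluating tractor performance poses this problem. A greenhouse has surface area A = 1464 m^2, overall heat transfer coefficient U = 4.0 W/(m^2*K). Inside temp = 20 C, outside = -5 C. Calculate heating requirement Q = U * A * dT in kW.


dT = 20 - (-5) = 25 K
Q = U * A * dT
  = 4.0 * 1464 * 25
  = 146400 W = 146.40 kW


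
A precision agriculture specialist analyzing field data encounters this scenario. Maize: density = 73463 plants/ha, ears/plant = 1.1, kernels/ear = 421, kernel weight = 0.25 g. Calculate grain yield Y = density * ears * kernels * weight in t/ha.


Y = density * ears * kernels * kw
  = 73463 * 1.1 * 421 * 0.25 g/ha
  = 8505178.83 g/ha
  = 8505.18 kg/ha = 8.51 t/ha


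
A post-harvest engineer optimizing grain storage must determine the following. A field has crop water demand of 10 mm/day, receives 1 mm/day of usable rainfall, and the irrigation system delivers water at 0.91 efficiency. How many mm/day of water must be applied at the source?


IWR = (ETc - Pe) / Ea
    = (10 - 1) / 0.91
    = 9 / 0.91
    = 9.89 mm/day


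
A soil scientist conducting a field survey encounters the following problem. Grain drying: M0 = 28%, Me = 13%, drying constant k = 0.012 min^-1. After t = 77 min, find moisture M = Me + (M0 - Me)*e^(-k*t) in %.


M = Me + (M0 - Me) * e^(-k*t)
  = 13 + (28 - 13) * e^(-0.012*77)
  = 13 + 15 * e^(-0.924)
  = 13 + 15 * 0.39693
  = 13 + 5.9539
  = 18.95%


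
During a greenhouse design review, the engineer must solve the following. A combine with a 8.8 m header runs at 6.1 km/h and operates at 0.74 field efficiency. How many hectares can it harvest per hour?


C = w * v * eta_f / 10
  = 8.8 * 6.1 * 0.74 / 10
  = 39.72 / 10
  = 3.97 ha/h


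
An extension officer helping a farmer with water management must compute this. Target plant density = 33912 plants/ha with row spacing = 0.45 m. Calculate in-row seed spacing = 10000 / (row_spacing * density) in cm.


spacing = 10000 / (row_sp * density)
        = 10000 / (0.45 * 33912)
        = 10000 / 15260.40
        = 0.65529 m = 65.53 cm


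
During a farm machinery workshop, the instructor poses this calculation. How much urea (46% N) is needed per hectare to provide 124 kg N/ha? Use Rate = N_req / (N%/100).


Rate = N_required / (N_content / 100)
     = 124 / (46 / 100)
     = 124 / 0.46
     = 269.57 kg/ha


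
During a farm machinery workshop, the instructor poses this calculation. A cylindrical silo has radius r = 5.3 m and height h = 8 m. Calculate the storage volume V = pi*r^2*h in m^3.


V = pi * r^2 * h
  = pi * 5.3^2 * 8
  = pi * 28.09 * 8
  = 705.98 m^3


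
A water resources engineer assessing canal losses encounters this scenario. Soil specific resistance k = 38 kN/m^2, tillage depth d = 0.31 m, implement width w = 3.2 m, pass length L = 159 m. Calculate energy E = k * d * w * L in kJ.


E = k * d * w * L
  = 38 * 0.31 * 3.2 * 159
  = 5993.66 kJ


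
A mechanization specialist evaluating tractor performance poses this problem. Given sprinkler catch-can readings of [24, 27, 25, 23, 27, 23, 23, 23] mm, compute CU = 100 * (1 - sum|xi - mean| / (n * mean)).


xbar = 195 / 8 = 24.375
sum|xi - xbar| = 11.750
CU = 100 * (1 - 11.750 / (8 * 24.375))
   = 100 * (1 - 0.0603)
   = 93.97%


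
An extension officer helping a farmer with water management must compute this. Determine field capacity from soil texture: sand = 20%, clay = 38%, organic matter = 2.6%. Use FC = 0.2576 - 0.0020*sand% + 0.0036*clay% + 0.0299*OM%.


FC = 0.2576 - 0.0020*20 + 0.0036*38 + 0.0299*2.6
   = 0.2576 - 0.0400 + 0.1368 + 0.0777
   = 0.4321


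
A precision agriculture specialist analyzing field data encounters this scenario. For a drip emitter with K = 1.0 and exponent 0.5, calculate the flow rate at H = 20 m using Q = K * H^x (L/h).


Q = K * H^x
  = 1.0 * 20^0.5
  = 1.0 * 4.4721
  = 4.47 L/h


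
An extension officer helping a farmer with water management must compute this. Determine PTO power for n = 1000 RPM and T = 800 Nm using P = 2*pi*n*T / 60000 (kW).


P = 2*pi*n*T / 60000
  = 2*pi * 1000 * 800 / 60000
  = 5026548.25 / 60000
  = 83.78 kW


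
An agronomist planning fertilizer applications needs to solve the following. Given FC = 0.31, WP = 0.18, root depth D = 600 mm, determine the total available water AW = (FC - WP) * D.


AW = (FC - WP) * D
   = (0.31 - 0.18) * 600
   = 0.13 * 600
   = 78 mm


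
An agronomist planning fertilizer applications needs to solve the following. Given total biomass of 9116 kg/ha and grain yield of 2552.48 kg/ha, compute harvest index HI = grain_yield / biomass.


HI = grain_yield / biomass
   = 2552.48 / 9116
   = 0.28


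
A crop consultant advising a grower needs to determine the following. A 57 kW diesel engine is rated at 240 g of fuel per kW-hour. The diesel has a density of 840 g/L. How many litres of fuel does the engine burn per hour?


FC = P * BSFC / rho_fuel
   = 57 * 240 / 840
   = 13680 / 840
   = 16.29 L/h


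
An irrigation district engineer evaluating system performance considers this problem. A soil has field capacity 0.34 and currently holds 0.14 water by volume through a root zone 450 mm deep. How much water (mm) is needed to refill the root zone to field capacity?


SMD = (FC - theta) * D
    = (0.34 - 0.14) * 450
    = 0.200 * 450
    = 90 mm


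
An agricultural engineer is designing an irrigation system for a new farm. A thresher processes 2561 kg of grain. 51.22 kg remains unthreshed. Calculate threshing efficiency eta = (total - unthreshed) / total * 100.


eta = (total - unthreshed) / total * 100
    = (2561 - 51.22) / 2561 * 100
    = 2509.78 / 2561 * 100
    = 98%


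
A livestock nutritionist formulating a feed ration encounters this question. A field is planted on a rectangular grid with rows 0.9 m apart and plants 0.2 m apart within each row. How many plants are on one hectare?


D = 10000 / (row_sp * plant_sp)
  = 10000 / (0.9 * 0.2)
  = 10000 / 0.1800
  = 55555.56 plants/ha


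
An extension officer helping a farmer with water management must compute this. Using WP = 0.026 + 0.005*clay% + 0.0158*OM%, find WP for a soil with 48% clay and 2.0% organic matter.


WP = 0.026 + 0.005*48 + 0.0158*2.0
   = 0.026 + 0.2400 + 0.0316
   = 0.2976


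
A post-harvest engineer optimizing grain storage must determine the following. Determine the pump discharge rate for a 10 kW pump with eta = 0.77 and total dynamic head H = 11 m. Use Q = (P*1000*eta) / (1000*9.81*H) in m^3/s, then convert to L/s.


Q = (P * 1000 * eta) / (rho * g * H)
  = (10 * 1000 * 0.77) / (1000 * 9.81 * 11)
  = 7700 / 107910
  = 0.07136 m^3/s = 71.36 L/s


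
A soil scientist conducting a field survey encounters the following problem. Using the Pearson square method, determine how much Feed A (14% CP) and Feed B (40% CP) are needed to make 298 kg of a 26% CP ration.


parts_A = CP_b - target = 40 - 26 = 14
parts_B = target - CP_a = 26 - 14 = 12
total_parts = 14 + 12 = 26
Feed A = 298 * 14 / 26 = 160.46 kg
Feed B = 298 * 12 / 26 = 137.54 kg

160.46 kg


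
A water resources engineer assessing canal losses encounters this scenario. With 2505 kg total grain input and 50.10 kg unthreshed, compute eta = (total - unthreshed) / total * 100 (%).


eta = (total - unthreshed) / total * 100
    = (2505 - 50.10) / 2505 * 100
    = 2454.90 / 2505 * 100
    = 98%


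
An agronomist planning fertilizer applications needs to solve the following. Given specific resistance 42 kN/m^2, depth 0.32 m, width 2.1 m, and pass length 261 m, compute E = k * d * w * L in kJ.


E = k * d * w * L
  = 42 * 0.32 * 2.1 * 261
  = 7366.46 kJ


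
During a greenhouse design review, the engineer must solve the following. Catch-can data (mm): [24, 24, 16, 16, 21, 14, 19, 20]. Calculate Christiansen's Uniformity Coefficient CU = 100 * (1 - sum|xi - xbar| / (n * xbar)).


xbar = 154 / 8 = 19.250
sum|xi - xbar| = 24
CU = 100 * (1 - 24 / (8 * 19.250))
   = 100 * (1 - 0.1558)
   = 84.42%


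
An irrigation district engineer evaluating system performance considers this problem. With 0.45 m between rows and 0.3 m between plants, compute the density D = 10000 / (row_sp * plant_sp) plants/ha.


D = 10000 / (row_sp * plant_sp)
  = 10000 / (0.45 * 0.3)
  = 10000 / 0.1350
  = 74074.07 plants/ha


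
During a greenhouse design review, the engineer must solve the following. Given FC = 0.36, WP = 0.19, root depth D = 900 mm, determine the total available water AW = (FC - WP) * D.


AW = (FC - WP) * D
   = (0.36 - 0.19) * 900
   = 0.17 * 900
   = 153 mm


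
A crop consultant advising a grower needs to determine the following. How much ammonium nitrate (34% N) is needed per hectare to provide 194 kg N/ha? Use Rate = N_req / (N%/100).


Rate = N_required / (N_content / 100)
     = 194 / (34 / 100)
     = 194 / 0.34
     = 570.59 kg/ha


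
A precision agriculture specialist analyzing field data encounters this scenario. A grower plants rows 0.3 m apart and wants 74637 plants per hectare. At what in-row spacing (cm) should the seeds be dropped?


spacing = 10000 / (row_sp * density)
        = 10000 / (0.3 * 74637)
        = 10000 / 22391.10
        = 0.44661 m = 44.66 cm


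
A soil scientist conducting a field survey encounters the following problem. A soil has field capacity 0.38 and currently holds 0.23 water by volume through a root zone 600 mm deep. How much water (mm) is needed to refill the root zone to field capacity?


SMD = (FC - theta) * D
    = (0.38 - 0.23) * 600
    = 0.150 * 600
    = 90 mm


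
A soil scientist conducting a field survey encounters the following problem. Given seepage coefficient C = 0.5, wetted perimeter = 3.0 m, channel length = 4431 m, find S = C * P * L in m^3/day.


S = C * P * L
  = 0.5 * 3.0 * 4431
  = 6646.50 m^3/day


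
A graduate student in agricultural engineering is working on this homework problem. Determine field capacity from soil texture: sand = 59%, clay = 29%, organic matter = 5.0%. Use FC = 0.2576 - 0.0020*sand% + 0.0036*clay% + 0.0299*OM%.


FC = 0.2576 - 0.0020*59 + 0.0036*29 + 0.0299*5.0
   = 0.2576 - 0.1180 + 0.1044 + 0.1495
   = 0.3935
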